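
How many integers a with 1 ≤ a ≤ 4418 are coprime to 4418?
The number of a ∈ {1, ..., 4418} with gcd(a, 4418) = 1 is by definition Euler's totient φ(4418). φ is multiplicative, with φ(p^e) = p^e − p^(e−1). Factorise 4418 = 2 · 47^2. Then
  φ(4418) = (2 − 1) · (47^2 − 47^1) = 1 · 2162 = 2162.
So there are 2162 such integers.

Final answer: 2162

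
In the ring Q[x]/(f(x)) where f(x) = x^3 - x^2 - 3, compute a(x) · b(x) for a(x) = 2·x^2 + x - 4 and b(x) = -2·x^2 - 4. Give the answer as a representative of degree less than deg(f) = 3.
a · b ≡ -6·x^2 - 16·x - 2 (mod f(x))

First multiply in Q[x] without reducing: a · b = -4·x^4 - 2·x^3 - 4·x + 16. Now divide by f(x) = x^3 - x^2 - 3, eliminating the leading term at each step:
  leading term -4·x^4: subtract (-4·x)·f(x) = -4·x^4 + 4·x^3 + 12·x, leaving -6·x^3 - 16·x + 16
  leading term -6·x^3: subtract (-6)·f(x) = -6·x^3 + 6·x^2 + 18, leaving -6·x^2 - 16·x - 2
The degree is now < 3, so this is the remainder. Hence a · b ≡ -6·x^2 - 16·x - 2 in Q[x]/(f).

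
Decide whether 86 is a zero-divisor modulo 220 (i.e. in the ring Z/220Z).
gcd(86, 220) = 2 > 1, so 86 is not a unit in Z/220Z. In Z/nZ every nonzero non-unit is a zero-divisor: explicitly, take b = 220/gcd = 110 ≠ 0 (mod 220); then 86·110 = 9460 = 43·220, i.e. 86·110 ≡ 0 (mod 220). So 86 is a zero-divisor.

Final answer: YES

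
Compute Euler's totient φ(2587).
φ is multiplicative, with φ(p^e) = p^e − p^(e−1). Factorise 2587 = 13 · 199. Then
  φ(2587) = (13 − 1) · (199 − 1) = 12 · 198 = 2376.

Final answer: φ(2587) = 2376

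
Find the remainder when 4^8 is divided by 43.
4

Use repeated squaring. Binary(8) = 1000. Walk through the bits of the exponent 8 left-to-right: at each bit after the leading one, square the running value, then multiply by 4 if the bit is 1 (always reducing mod 43):
  bit 1 = 1 (leading): start with 4.
  bit 2 = 0: square 4^2 = 16 (mod 43).
  bit 3 = 0: square 16^2 = 256 ≡ 41 (mod 43).
  bit 4 = 0: square 41^2 = 1681 ≡ 4 (mod 43).
Final value: 4^8 ≡ 4 (mod 43).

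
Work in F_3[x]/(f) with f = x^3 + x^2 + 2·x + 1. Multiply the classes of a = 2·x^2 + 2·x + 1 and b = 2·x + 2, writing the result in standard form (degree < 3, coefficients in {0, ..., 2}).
Multiply as integer polynomials: a · b = 4·x^3 + 8·x^2 + 6·x + 2. Reducing coefficients mod 3: a · b ≡ x^3 + 2·x^2 + 2. Now divide by f(x) = x^3 + x^2 + 2·x + 1 in F_3[x], eliminating the leading term at each step:
  leading term x^3: subtract (1)·f(x) = x^3 + x^2 + 2·x + 1, leaving x^2 + x + 1 (coefficients mod 3)
The degree is now < 3, so this is the remainder. Hence a · b ≡ x^2 + x + 1 in F_3[x]/(f).

Final answer: a · b ≡ x^2 + x + 1 (mod f(x))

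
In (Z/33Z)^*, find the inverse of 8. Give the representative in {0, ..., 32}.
Apply the extended Euclidean algorithm to (33, 8), tracking rows (r, s, t) with s·33 + t·8 = r. Each division r_prev = q·r_cur + r_new produces the new row as (previous row) − q·(current row):
  row A: (33, 1, 0)   [1·33 + 0·8 = 33]
  row B: (8, 0, 1)   [0·33 + 1·8 = 8]
  33 = 4·8 + 1   → row C = row A − 4·row B = (1, 1, −4)   [check: 1·33 − 4·8 = 1]
  8 = 8·1 + 0   → remainder 0, stop. gcd = 1 (last nonzero row C).
The gcd is 1, so 8 is invertible mod 33. The last nonzero row gives 1·33 − 4·8 = 1, so t = −4. So 8^(−1) ≡ −4 ≡ 29 (mod 33). Verify: 8 · 29 = 232 ≡ 1 (mod 33). ✓

Final answer: 8^(−1) ≡ 29 (mod 33)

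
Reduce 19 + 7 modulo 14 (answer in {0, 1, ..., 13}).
12

Reduce the summands first: 19 ≡ 5 (mod 14), so 19 + 7 ≡ 5 + 7 (mod 14). 5 + 7 = 12; 12 = 0·14 + 12, so (19 + 7) mod 14 = 12.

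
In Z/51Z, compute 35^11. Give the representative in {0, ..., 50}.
35

Use repeated squaring. Binary(11) = 1011. Walk through the bits of the exponent 11 left-to-right: at each bit after the leading one, square the running value, then multiply by 35 if the bit is 1 (always reducing mod 51):
  bit 1 = 1 (leading): start with 35.
  bit 2 = 0: square 35^2 = 1225 ≡ 1 (mod 51).
  bit 3 = 1: square 1^2 = 1; bit is 1, so multiply 1·35 = 35 (mod 51).
  bit 4 = 1: square 35^2 = 1225 ≡ 1; bit is 1, so multiply 1·35 = 35 (mod 51).
Final value: 35^11 ≡ 35 (mod 51).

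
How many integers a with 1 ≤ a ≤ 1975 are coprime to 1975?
The number of a ∈ {1, ..., 1975} with gcd(a, 1975) = 1 is by definition Euler's totient φ(1975). φ is multiplicative, with φ(p^e) = p^e − p^(e−1). Factorise 1975 = 5^2 · 79. Then
  φ(1975) = (5^2 − 5^1) · (79 − 1) = 20 · 78 = 1560.
So there are 1560 such integers.

Final answer: 1560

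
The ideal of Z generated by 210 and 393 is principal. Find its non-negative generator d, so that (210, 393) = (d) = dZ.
In the PID Z, (a, b) is generated by gcd(a, b). Compute gcd(393, 210) with the extended Euclidean algorithm, tracking rows (r, s, t) with s·393 + t·210 = r:
  row A: (393, 1, 0)   [1·393 + 0·210 = 393]
  row B: (210, 0, 1)   [0·393 + 1·210 = 210]
  393 = 1·210 + 183   → row C = row A − 1·row B = (183, 1, −1)   [check: 1·393 − 1·210 = 183]
  210 = 1·183 + 27   → row D = row B − 1·row C = (27, −1, 2)   [check: −1·393 + 2·210 = 27]
  183 = 6·27 + 21   → row E = row C − 6·row D = (21, 7, −13)   [check: 7·393 − 13·210 = 21]
  27 = 1·21 + 6   → row F = row D − 1·row E = (6, −8, 15)   [check: −8·393 + 15·210 = 6]
  21 = 3·6 + 3   → row G = row E − 3·row F = (3, 31, −58)   [check: 31·393 − 58·210 = 3]
  6 = 2·3 + 0   → remainder 0, stop. gcd = 3 (last nonzero row G).
So gcd(210, 393) = 3, with Bézout identity 31·393 − 58·210 = 3. Containment (⊇): the Bézout identity exhibits 3 as an element of (210, 393), giving (3) ⊆ (210, 393). Containment (⊆): since 3 | 210 and 3 | 393 (210 = 3·70, 393 = 3·131), every Z-linear combination of 210 and 393 is divisible by 3, so (210, 393) ⊆ (3). Therefore (210, 393) = (3), d = 3.

Final answer: (210, 393) = (3); d = 3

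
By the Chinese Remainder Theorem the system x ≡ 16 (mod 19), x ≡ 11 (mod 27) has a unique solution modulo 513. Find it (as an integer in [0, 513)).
x ≡ 92 (mod 513); the representative in [0, 513) is 92

The moduli 19, 27 are pairwise coprime, so by the CRT there is a unique solution mod 19·27 = 513.
Solve by successive substitution. Start with x ≡ 16 (mod 19).
  Combine with x ≡ 11 (mod 27): write x = 16 + 19·t and require 16 + 19·t ≡ 11 (mod 27), i.e. 19·t ≡ 11 − 16 ≡ 22 (mod 27). Since 19^(−1) ≡ 10 (mod 27), t ≡ 10·22 ≡ 4 (mod 27). So x ≡ 16 + 19·4 = 92 (mod 513).
Unique solution in [0, 513): x = 92.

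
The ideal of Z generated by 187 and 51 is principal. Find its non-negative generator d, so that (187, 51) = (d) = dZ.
(187, 51) = (17); d = 17

In the PID Z, (a, b) is generated by gcd(a, b). Compute gcd(187, 51) with the extended Euclidean algorithm, tracking rows (r, s, t) with s·187 + t·51 = r:
  row A: (187, 1, 0)   [1·187 + 0·51 = 187]
  row B: (51, 0, 1)   [0·187 + 1·51 = 51]
  187 = 3·51 + 34   → row C = row A − 3·row B = (34, 1, −3)   [check: 1·187 − 3·51 = 34]
  51 = 1·34 + 17   → row D = row B − 1·row C = (17, −1, 4)   [check: −1·187 + 4·51 = 17]
  34 = 2·17 + 0   → remainder 0, stop. gcd = 17 (last nonzero row D).
So gcd(187, 51) = 17, with Bézout identity −1·187 + 4·51 = 17. Containment (⊇): the Bézout identity exhibits 17 as an element of (187, 51), giving (17) ⊆ (187, 51). Containment (⊆): since 17 | 187 and 17 | 51 (187 = 17·11, 51 = 17·3), every Z-linear combination of 187 and 51 is divisible by 17, so (187, 51) ⊆ (17). Therefore (187, 51) = (17), d = 17.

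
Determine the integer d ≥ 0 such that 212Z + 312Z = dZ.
(212, 312) = (4); d = 4

In the PID Z, (a, b) is generated by gcd(a, b). Compute gcd(312, 212) with the extended Euclidean algorithm, tracking rows (r, s, t) with s·312 + t·212 = r:
  row A: (312, 1, 0)   [1·312 + 0·212 = 312]
  row B: (212, 0, 1)   [0·312 + 1·212 = 212]
  312 = 1·212 + 100   → row C = row A − 1·row B = (100, 1, −1)   [check: 1·312 − 1·212 = 100]
  212 = 2·100 + 12   → row D = row B − 2·row C = (12, −2, 3)   [check: −2·312 + 3·212 = 12]
  100 = 8·12 + 4   → row E = row C − 8·row D = (4, 17, −25)   [check: 17·312 − 25·212 = 4]
  12 = 3·4 + 0   → remainder 0, stop. gcd = 4 (last nonzero row E).
So gcd(212, 312) = 4, with Bézout identity 17·312 − 25·212 = 4. Containment (⊇): the Bézout identity exhibits 4 as an element of (212, 312), giving (4) ⊆ (212, 312). Containment (⊆): since 4 | 212 and 4 | 312 (212 = 4·53, 312 = 4·78), every Z-linear combination of 212 and 312 is divisible by 4, so (212, 312) ⊆ (4). Therefore (212, 312) = (4), d = 4.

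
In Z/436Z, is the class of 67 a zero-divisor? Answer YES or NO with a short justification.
gcd(67, 436) = 1, so 67 is a unit in Z/436Z (it has a multiplicative inverse). A unit cannot be a zero-divisor: if 67·b ≡ 0 then multiplying both sides by 67^(−1) gives b ≡ 0. So 67 is not a zero-divisor.

Final answer: NO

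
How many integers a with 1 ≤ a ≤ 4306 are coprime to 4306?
2152

The number of a ∈ {1, ..., 4306} with gcd(a, 4306) = 1 is by definition Euler's totient φ(4306). φ is multiplicative, with φ(p^e) = p^e − p^(e−1). Factorise 4306 = 2 · 2153. Then
  φ(4306) = (2 − 1) · (2153 − 1) = 1 · 2152 = 2152.
So there are 2152 such integers.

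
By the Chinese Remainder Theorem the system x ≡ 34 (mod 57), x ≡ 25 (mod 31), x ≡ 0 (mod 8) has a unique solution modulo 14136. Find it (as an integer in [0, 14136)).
x ≡ 4024 (mod 14136); the representative in [0, 14136) is 4024

The moduli 57, 31, 8 are pairwise coprime, so by the CRT there is a unique solution mod 57·31·8 = 14136.
Solve by successive substitution. Start with x ≡ 34 (mod 57).
  Combine with x ≡ 25 (mod 31): write x = 34 + 57·t and require 34 + 57·t ≡ 25 (mod 31), i.e. 57·t ≡ 25 − 34 ≡ 22 (mod 31). Since 57^(−1) ≡ 6 (mod 31) (57 ≡ 26 (mod 31)), t ≡ 6·22 ≡ 8 (mod 31). So x ≡ 34 + 57·8 = 490 (mod 1767).
  Combine with x ≡ 0 (mod 8): write x = 490 + 1767·t and require 490 + 1767·t ≡ 0 (mod 8), i.e. 1767·t ≡ 0 − 490 ≡ 6 (mod 8). Since 1767^(−1) ≡ 7 (mod 8) (1767 ≡ 7 (mod 8)), t ≡ 7·6 ≡ 2 (mod 8). So x ≡ 490 + 1767·2 = 4024 (mod 14136).
Unique solution in [0, 14136): x = 4024.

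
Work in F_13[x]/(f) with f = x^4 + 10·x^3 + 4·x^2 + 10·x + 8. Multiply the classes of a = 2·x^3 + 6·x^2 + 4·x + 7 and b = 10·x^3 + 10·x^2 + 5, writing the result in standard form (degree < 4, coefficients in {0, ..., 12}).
Multiply as integer polynomials: a · b = 20·x^6 + 80·x^5 + 100·x^4 + 120·x^3 + 100·x^2 + 20·x + 35. Reducing coefficients mod 13: a · b ≡ 7·x^6 + 2·x^5 + 9·x^4 + 3·x^3 + 9·x^2 + 7·x + 9. Now divide by f(x) = x^4 + 10·x^3 + 4·x^2 + 10·x + 8 in F_13[x], eliminating the leading term at each step:
  leading term 7·x^6: subtract (7·x^2)·f(x) = 7·x^6 + 5·x^5 + 2·x^4 + 5·x^3 + 4·x^2, leaving 10·x^5 + 7·x^4 + 11·x^3 + 5·x^2 + 7·x + 9 (coefficients mod 13)
  leading term 10·x^5: subtract (10·x)·f(x) = 10·x^5 + 9·x^4 + x^3 + 9·x^2 + 2·x, leaving 11·x^4 + 10·x^3 + 9·x^2 + 5·x + 9 (coefficients mod 13)
  leading term 11·x^4: subtract (11)·f(x) = 11·x^4 + 6·x^3 + 5·x^2 + 6·x + 10, leaving 4·x^3 + 4·x^2 + 12·x + 12 (coefficients mod 13)
The degree is now < 4, so this is the remainder. Hence a · b ≡ 4·x^3 + 4·x^2 + 12·x + 12 in F_13[x]/(f).

Final answer: a · b ≡ 4·x^3 + 4·x^2 + 12·x + 12 (mod f(x))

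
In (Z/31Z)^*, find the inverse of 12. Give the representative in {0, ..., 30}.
Apply the extended Euclidean algorithm to (31, 12), tracking rows (r, s, t) with s·31 + t·12 = r. Each division r_prev = q·r_cur + r_new produces the new row as (previous row) − q·(current row):
  row A: (31, 1, 0)   [1·31 + 0·12 = 31]
  row B: (12, 0, 1)   [0·31 + 1·12 = 12]
  31 = 2·12 + 7   → row C = row A − 2·row B = (7, 1, −2)   [check: 1·31 − 2·12 = 7]
  12 = 1·7 + 5   → row D = row B − 1·row C = (5, −1, 3)   [check: −1·31 + 3·12 = 5]
  7 = 1·5 + 2   → row E = row C − 1·row D = (2, 2, −5)   [check: 2·31 − 5·12 = 2]
  5 = 2·2 + 1   → row F = row D − 2·row E = (1, −5, 13)   [check: −5·31 + 13·12 = 1]
  2 = 2·1 + 0   → remainder 0, stop. gcd = 1 (last nonzero row F).
The gcd is 1, so 12 is invertible mod 31. The last nonzero row gives −5·31 + 13·12 = 1, so t = 13. So 12^(−1) ≡ 13 (mod 31). Verify: 12 · 13 = 156 ≡ 1 (mod 31). ✓

Final answer: 12^(−1) ≡ 13 (mod 31)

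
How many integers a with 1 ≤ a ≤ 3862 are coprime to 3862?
The number of a ∈ {1, ..., 3862} with gcd(a, 3862) = 1 is by definition Euler's totient φ(3862). φ is multiplicative, with φ(p^e) = p^e − p^(e−1). Factorise 3862 = 2 · 1931. Then
  φ(3862) = (2 − 1) · (1931 − 1) = 1 · 1930 = 1930.
So there are 1930 such integers.

Final answer: 1930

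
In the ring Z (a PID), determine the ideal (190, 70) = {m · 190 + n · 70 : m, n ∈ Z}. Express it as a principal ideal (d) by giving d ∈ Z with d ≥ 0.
In the PID Z, (a, b) is generated by gcd(a, b). Compute gcd(190, 70) with the extended Euclidean algorithm, tracking rows (r, s, t) with s·190 + t·70 = r:
  row A: (190, 1, 0)   [1·190 + 0·70 = 190]
  row B: (70, 0, 1)   [0·190 + 1·70 = 70]
  190 = 2·70 + 50   → row C = row A − 2·row B = (50, 1, −2)   [check: 1·190 − 2·70 = 50]
  70 = 1·50 + 20   → row D = row B − 1·row C = (20, −1, 3)   [check: −1·190 + 3·70 = 20]
  50 = 2·20 + 10   → row E = row C − 2·row D = (10, 3, −8)   [check: 3·190 − 8·70 = 10]
  20 = 2·10 + 0   → remainder 0, stop. gcd = 10 (last nonzero row E).
So gcd(190, 70) = 10, with Bézout identity 3·190 − 8·70 = 10. Containment (⊇): the Bézout identity exhibits 10 as an element of (190, 70), giving (10) ⊆ (190, 70). Containment (⊆): since 10 | 190 and 10 | 70 (190 = 10·19, 70 = 10·7), every Z-linear combination of 190 and 70 is divisible by 10, so (190, 70) ⊆ (10). Therefore (190, 70) = (10), d = 10.

Final answer: (190, 70) = (10); d = 10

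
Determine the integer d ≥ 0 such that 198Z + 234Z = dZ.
In the PID Z, (a, b) is generated by gcd(a, b). Compute gcd(234, 198) with the extended Euclidean algorithm, tracking rows (r, s, t) with s·234 + t·198 = r:
  row A: (234, 1, 0)   [1·234 + 0·198 = 234]
  row B: (198, 0, 1)   [0·234 + 1·198 = 198]
  234 = 1·198 + 36   → row C = row A − 1·row B = (36, 1, −1)   [check: 1·234 − 1·198 = 36]
  198 = 5·36 + 18   → row D = row B − 5·row C = (18, −5, 6)   [check: −5·234 + 6·198 = 18]
  36 = 2·18 + 0   → remainder 0, stop. gcd = 18 (last nonzero row D).
So gcd(198, 234) = 18, with Bézout identity −5·234 + 6·198 = 18. Containment (⊇): the Bézout identity exhibits 18 as an element of (198, 234), giving (18) ⊆ (198, 234). Containment (⊆): since 18 | 198 and 18 | 234 (198 = 18·11, 234 = 18·13), every Z-linear combination of 198 and 234 is divisible by 18, so (198, 234) ⊆ (18). Therefore (198, 234) = (18), d = 18.

Final answer: (198, 234) = (18); d = 18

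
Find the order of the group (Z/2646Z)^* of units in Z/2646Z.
|(Z/2646Z)^*| = 756

(Z/2646Z)^* consists of the classes a with gcd(a, 2646) = 1, so its order is φ(2646). φ is multiplicative, with φ(p^e) = p^e − p^(e−1). Factorise 2646 = 2 · 3^3 · 7^2. Then
  φ(2646) = (2 − 1) · (3^3 − 3^2) · (7^2 − 7^1) = 1 · 18 · 42 = 756.
Thus |(Z/2646Z)^*| = 756.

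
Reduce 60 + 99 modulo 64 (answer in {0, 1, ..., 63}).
31

Reduce the summands first: 99 ≡ 35 (mod 64), so 60 + 99 ≡ 60 + 35 (mod 64). 60 + 35 = 95; 95 = 1·64 + 31, so (60 + 99) mod 64 = 31.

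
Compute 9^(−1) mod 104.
9^(−1) ≡ 81 (mod 104)

Apply the extended Euclidean algorithm to (104, 9), tracking rows (r, s, t) with s·104 + t·9 = r. Each division r_prev = q·r_cur + r_new produces the new row as (previous row) − q·(current row):
  row A: (104, 1, 0)   [1·104 + 0·9 = 104]
  row B: (9, 0, 1)   [0·104 + 1·9 = 9]
  104 = 11·9 + 5   → row C = row A − 11·row B = (5, 1, −11)   [check: 1·104 − 11·9 = 5]
  9 = 1·5 + 4   → row D = row B − 1·row C = (4, −1, 12)   [check: −1·104 + 12·9 = 4]
  5 = 1·4 + 1   → row E = row C − 1·row D = (1, 2, −23)   [check: 2·104 − 23·9 = 1]
  4 = 4·1 + 0   → remainder 0, stop. gcd = 1 (last nonzero row E).
The gcd is 1, so 9 is invertible mod 104. The last nonzero row gives 2·104 − 23·9 = 1, so t = −23. So 9^(−1) ≡ −23 ≡ 81 (mod 104). Verify: 9 · 81 = 729 ≡ 1 (mod 104). ✓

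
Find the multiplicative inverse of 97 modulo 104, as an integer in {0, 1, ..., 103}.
Apply the extended Euclidean algorithm to (104, 97), tracking rows (r, s, t) with s·104 + t·97 = r. Each division r_prev = q·r_cur + r_new produces the new row as (previous row) − q·(current row):
  row A: (104, 1, 0)   [1·104 + 0·97 = 104]
  row B: (97, 0, 1)   [0·104 + 1·97 = 97]
  104 = 1·97 + 7   → row C = row A − 1·row B = (7, 1, −1)   [check: 1·104 − 1·97 = 7]
  97 = 13·7 + 6   → row D = row B − 13·row C = (6, −13, 14)   [check: −13·104 + 14·97 = 6]
  7 = 1·6 + 1   → row E = row C − 1·row D = (1, 14, −15)   [check: 14·104 − 15·97 = 1]
  6 = 6·1 + 0   → remainder 0, stop. gcd = 1 (last nonzero row E).
The gcd is 1, so 97 is invertible mod 104. The last nonzero row gives 14·104 − 15·97 = 1, so t = −15. So 97^(−1) ≡ −15 ≡ 89 (mod 104). Verify: 97 · 89 = 8633 ≡ 1 (mod 104). ✓

Final answer: 97^(−1) ≡ 89 (mod 104)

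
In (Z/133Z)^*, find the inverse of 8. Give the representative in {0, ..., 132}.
Apply the extended Euclidean algorithm to (133, 8), tracking rows (r, s, t) with s·133 + t·8 = r. Each division r_prev = q·r_cur + r_new produces the new row as (previous row) − q·(current row):
  row A: (133, 1, 0)   [1·133 + 0·8 = 133]
  row B: (8, 0, 1)   [0·133 + 1·8 = 8]
  133 = 16·8 + 5   → row C = row A − 16·row B = (5, 1, −16)   [check: 1·133 − 16·8 = 5]
  8 = 1·5 + 3   → row D = row B − 1·row C = (3, −1, 17)   [check: −1·133 + 17·8 = 3]
  5 = 1·3 + 2   → row E = row C − 1·row D = (2, 2, −33)   [check: 2·133 − 33·8 = 2]
  3 = 1·2 + 1   → row F = row D − 1·row E = (1, −3, 50)   [check: −3·133 + 50·8 = 1]
  2 = 2·1 + 0   → remainder 0, stop. gcd = 1 (last nonzero row F).
The gcd is 1, so 8 is invertible mod 133. The last nonzero row gives −3·133 + 50·8 = 1, so t = 50. So 8^(−1) ≡ 50 (mod 133). Verify: 8 · 50 = 400 ≡ 1 (mod 133). ✓

Final answer: 8^(−1) ≡ 50 (mod 133)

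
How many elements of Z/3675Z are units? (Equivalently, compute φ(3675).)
Z/3675Z has φ(3675) = 1680 units

An element a ∈ Z/3675Z is a unit iff gcd(a, 3675) = 1, so the number of units is φ(3675). φ is multiplicative, with φ(p^e) = p^e − p^(e−1). Factorise 3675 = 3 · 5^2 · 7^2. Then
  φ(3675) = (3 − 1) · (5^2 − 5^1) · (7^2 − 7^1) = 2 · 20 · 42 = 1680.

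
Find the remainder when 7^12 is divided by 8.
1

Use repeated squaring. Binary(12) = 1100. Walk through the bits of the exponent 12 left-to-right: at each bit after the leading one, square the running value, then multiply by 7 if the bit is 1 (always reducing mod 8):
  bit 1 = 1 (leading): start with 7.
  bit 2 = 1: square 7^2 = 49 ≡ 1; bit is 1, so multiply 1·7 = 7 (mod 8).
  bit 3 = 0: square 7^2 = 49 ≡ 1 (mod 8).
  bit 4 = 0: square 1^2 = 1 (mod 8).
Final value: 7^12 ≡ 1 (mod 8).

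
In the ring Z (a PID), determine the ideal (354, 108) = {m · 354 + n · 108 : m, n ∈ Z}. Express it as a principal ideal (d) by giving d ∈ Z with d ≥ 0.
(354, 108) = (6); d = 6

In the PID Z, (a, b) is generated by gcd(a, b). Compute gcd(354, 108) with the extended Euclidean algorithm, tracking rows (r, s, t) with s·354 + t·108 = r:
  row A: (354, 1, 0)   [1·354 + 0·108 = 354]
  row B: (108, 0, 1)   [0·354 + 1·108 = 108]
  354 = 3·108 + 30   → row C = row A − 3·row B = (30, 1, −3)   [check: 1·354 − 3·108 = 30]
  108 = 3·30 + 18   → row D = row B − 3·row C = (18, −3, 10)   [check: −3·354 + 10·108 = 18]
  30 = 1·18 + 12   → row E = row C − 1·row D = (12, 4, −13)   [check: 4·354 − 13·108 = 12]
  18 = 1·12 + 6   → row F = row D − 1·row E = (6, −7, 23)   [check: −7·354 + 23·108 = 6]
  12 = 2·6 + 0   → remainder 0, stop. gcd = 6 (last nonzero row F).
So gcd(354, 108) = 6, with Bézout identity −7·354 + 23·108 = 6. Containment (⊇): the Bézout identity exhibits 6 as an element of (354, 108), giving (6) ⊆ (354, 108). Containment (⊆): since 6 | 354 and 6 | 108 (354 = 6·59, 108 = 6·18), every Z-linear combination of 354 and 108 is divisible by 6, so (354, 108) ⊆ (6). Therefore (354, 108) = (6), d = 6.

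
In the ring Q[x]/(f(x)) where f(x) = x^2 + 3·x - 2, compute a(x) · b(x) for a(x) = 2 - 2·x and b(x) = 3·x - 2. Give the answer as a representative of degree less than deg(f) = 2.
First multiply in Q[x] without reducing: a · b = -6·x^2 + 10·x - 4. Now divide by f(x) = x^2 + 3·x - 2, eliminating the leading term at each step:
  leading term -6·x^2: subtract (-6)·f(x) = -6·x^2 - 18·x + 12, leaving 28·x - 16
The degree is now < 2, so this is the remainder. Hence a · b ≡ 28·x - 16 in Q[x]/(f).

Final answer: a · b ≡ 28·x - 16 (mod f(x))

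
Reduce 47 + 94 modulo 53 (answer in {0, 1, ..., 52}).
Reduce the summands first: 94 ≡ 41 (mod 53), so 47 + 94 ≡ 47 + 41 (mod 53). 47 + 41 = 88; 88 = 1·53 + 35, so (47 + 94) mod 53 = 35.

Final answer: 35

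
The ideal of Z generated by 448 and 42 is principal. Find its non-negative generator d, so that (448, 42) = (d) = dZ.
In the PID Z, (a, b) is generated by gcd(a, b). Compute gcd(448, 42) with the extended Euclidean algorithm, tracking rows (r, s, t) with s·448 + t·42 = r:
  row A: (448, 1, 0)   [1·448 + 0·42 = 448]
  row B: (42, 0, 1)   [0·448 + 1·42 = 42]
  448 = 10·42 + 28   → row C = row A − 10·row B = (28, 1, −10)   [check: 1·448 − 10·42 = 28]
  42 = 1·28 + 14   → row D = row B − 1·row C = (14, −1, 11)   [check: −1·448 + 11·42 = 14]
  28 = 2·14 + 0   → remainder 0, stop. gcd = 14 (last nonzero row D).
So gcd(448, 42) = 14, with Bézout identity −1·448 + 11·42 = 14. Containment (⊇): the Bézout identity exhibits 14 as an element of (448, 42), giving (14) ⊆ (448, 42). Containment (⊆): since 14 | 448 and 14 | 42 (448 = 14·32, 42 = 14·3), every Z-linear combination of 448 and 42 is divisible by 14, so (448, 42) ⊆ (14). Therefore (448, 42) = (14), d = 14.

Final answer: (448, 42) = (14); d = 14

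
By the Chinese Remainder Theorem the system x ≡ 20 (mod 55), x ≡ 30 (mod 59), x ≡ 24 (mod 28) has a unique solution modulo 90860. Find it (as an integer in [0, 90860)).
x ≡ 89120 (mod 90860); the representative in [0, 90860) is 89120

The moduli 55, 59, 28 are pairwise coprime, so by the CRT there is a unique solution mod 55·59·28 = 90860.
Solve by successive substitution. Start with x ≡ 20 (mod 55).
  Combine with x ≡ 30 (mod 59): write x = 20 + 55·t and require 20 + 55·t ≡ 30 (mod 59), i.e. 55·t ≡ 30 − 20 ≡ 10 (mod 59). Since 55^(−1) ≡ 44 (mod 59), t ≡ 44·10 ≡ 27 (mod 59). So x ≡ 20 + 55·27 = 1505 (mod 3245).
  Combine with x ≡ 24 (mod 28): write x = 1505 + 3245·t and require 1505 + 3245·t ≡ 24 (mod 28), i.e. 3245·t ≡ 24 − 1505 ≡ 3 (mod 28). Since 3245^(−1) ≡ 9 (mod 28) (3245 ≡ 25 (mod 28)), t ≡ 9·3 ≡ 27 (mod 28). So x ≡ 1505 + 3245·27 = 89120 (mod 90860).
Unique solution in [0, 90860): x = 89120.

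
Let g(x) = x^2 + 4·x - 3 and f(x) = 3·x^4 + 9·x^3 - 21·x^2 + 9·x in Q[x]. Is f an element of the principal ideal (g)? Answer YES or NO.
In Q[x] the ideal (g) consists of all multiples of g, so f ∈ (g) iff g | f, i.e. iff the remainder of f on division by g is 0. Divide f by g (g is monic, so eliminate the leading term of the running remainder at each step):
  leading term 3·x^4: subtract (3·x^2)·g(x) = 3·x^4 + 12·x^3 - 9·x^2, leaving -3·x^3 - 12·x^2 + 9·x
  leading term -3·x^3: subtract (-3·x)·g(x) = -3·x^3 - 12·x^2 + 9·x, leaving 0
The remainder is 0, so f(x) = g(x) · h(x) with h(x) = 3·x^2 - 3·x. Hence g | f, i.e. f ∈ (g).

Final answer: YES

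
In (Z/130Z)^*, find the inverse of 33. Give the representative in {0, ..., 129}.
Apply the extended Euclidean algorithm to (130, 33), tracking rows (r, s, t) with s·130 + t·33 = r. Each division r_prev = q·r_cur + r_new produces the new row as (previous row) − q·(current row):
  row A: (130, 1, 0)   [1·130 + 0·33 = 130]
  row B: (33, 0, 1)   [0·130 + 1·33 = 33]
  130 = 3·33 + 31   → row C = row A − 3·row B = (31, 1, −3)   [check: 1·130 − 3·33 = 31]
  33 = 1·31 + 2   → row D = row B − 1·row C = (2, −1, 4)   [check: −1·130 + 4·33 = 2]
  31 = 15·2 + 1   → row E = row C − 15·row D = (1, 16, −63)   [check: 16·130 − 63·33 = 1]
  2 = 2·1 + 0   → remainder 0, stop. gcd = 1 (last nonzero row E).
The gcd is 1, so 33 is invertible mod 130. The last nonzero row gives 16·130 − 63·33 = 1, so t = −63. So 33^(−1) ≡ −63 ≡ 67 (mod 130). Verify: 33 · 67 = 2211 ≡ 1 (mod 130). ✓

Final answer: 33^(−1) ≡ 67 (mod 130)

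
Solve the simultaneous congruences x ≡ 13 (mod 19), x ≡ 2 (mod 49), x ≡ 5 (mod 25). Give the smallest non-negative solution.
The moduli 19, 49, 25 are pairwise coprime, so by the CRT there is a unique solution mod 19·49·25 = 23275.
Solve by successive substitution. Start with x ≡ 13 (mod 19).
  Combine with x ≡ 2 (mod 49): write x = 13 + 19·t and require 13 + 19·t ≡ 2 (mod 49), i.e. 19·t ≡ 2 − 13 ≡ 38 (mod 49). Since 19^(−1) ≡ 31 (mod 49), t ≡ 31·38 ≡ 2 (mod 49). So x ≡ 13 + 19·2 = 51 (mod 931).
  Combine with x ≡ 5 (mod 25): write x = 51 + 931·t and require 51 + 931·t ≡ 5 (mod 25), i.e. 931·t ≡ 5 − 51 ≡ 4 (mod 25). Since 931^(−1) ≡ 21 (mod 25) (931 ≡ 6 (mod 25)), t ≡ 21·4 ≡ 9 (mod 25). So x ≡ 51 + 931·9 = 8430 (mod 23275).
Unique solution in [0, 23275): x = 8430.

Final answer: x ≡ 8430 (mod 23275); the representative in [0, 23275) is 8430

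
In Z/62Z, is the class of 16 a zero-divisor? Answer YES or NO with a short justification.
gcd(16, 62) = 2 > 1, so 16 is not a unit in Z/62Z. In Z/nZ every nonzero non-unit is a zero-divisor: explicitly, take b = 62/gcd = 31 ≠ 0 (mod 62); then 16·31 = 496 = 8·62, i.e. 16·31 ≡ 0 (mod 62). So 16 is a zero-divisor.

Final answer: YES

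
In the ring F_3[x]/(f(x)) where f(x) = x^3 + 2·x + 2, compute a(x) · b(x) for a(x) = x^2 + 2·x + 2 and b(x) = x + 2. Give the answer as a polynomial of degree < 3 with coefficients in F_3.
Multiply as integer polynomials: a · b = x^3 + 4·x^2 + 6·x + 4. Reducing coefficients mod 3: a · b ≡ x^3 + x^2 + 1. Now divide by f(x) = x^3 + 2·x + 2 in F_3[x], eliminating the leading term at each step:
  leading term x^3: subtract (1)·f(x) = x^3 + 2·x + 2, leaving x^2 + x + 2 (coefficients mod 3)
The degree is now < 3, so this is the remainder. Hence a · b ≡ x^2 + x + 2 in F_3[x]/(f).

Final answer: a · b ≡ x^2 + x + 2 (mod f(x))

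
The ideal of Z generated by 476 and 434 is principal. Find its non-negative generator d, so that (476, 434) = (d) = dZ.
(476, 434) = (14); d = 14

In the PID Z, (a, b) is generated by gcd(a, b). Compute gcd(476, 434) with the extended Euclidean algorithm, tracking rows (r, s, t) with s·476 + t·434 = r:
  row A: (476, 1, 0)   [1·476 + 0·434 = 476]
  row B: (434, 0, 1)   [0·476 + 1·434 = 434]
  476 = 1·434 + 42   → row C = row A − 1·row B = (42, 1, −1)   [check: 1·476 − 1·434 = 42]
  434 = 10·42 + 14   → row D = row B − 10·row C = (14, −10, 11)   [check: −10·476 + 11·434 = 14]
  42 = 3·14 + 0   → remainder 0, stop. gcd = 14 (last nonzero row D).
So gcd(476, 434) = 14, with Bézout identity −10·476 + 11·434 = 14. Containment (⊇): the Bézout identity exhibits 14 as an element of (476, 434), giving (14) ⊆ (476, 434). Containment (⊆): since 14 | 476 and 14 | 434 (476 = 14·34, 434 = 14·31), every Z-linear combination of 476 and 434 is divisible by 14, so (476, 434) ⊆ (14). Therefore (476, 434) = (14), d = 14.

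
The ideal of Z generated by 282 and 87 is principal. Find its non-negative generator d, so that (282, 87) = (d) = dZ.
In the PID Z, (a, b) is generated by gcd(a, b). Compute gcd(282, 87) with the extended Euclidean algorithm, tracking rows (r, s, t) with s·282 + t·87 = r:
  row A: (282, 1, 0)   [1·282 + 0·87 = 282]
  row B: (87, 0, 1)   [0·282 + 1·87 = 87]
  282 = 3·87 + 21   → row C = row A − 3·row B = (21, 1, −3)   [check: 1·282 − 3·87 = 21]
  87 = 4·21 + 3   → row D = row B − 4·row C = (3, −4, 13)   [check: −4·282 + 13·87 = 3]
  21 = 7·3 + 0   → remainder 0, stop. gcd = 3 (last nonzero row D).
So gcd(282, 87) = 3, with Bézout identity −4·282 + 13·87 = 3. Containment (⊇): the Bézout identity exhibits 3 as an element of (282, 87), giving (3) ⊆ (282, 87). Containment (⊆): since 3 | 282 and 3 | 87 (282 = 3·94, 87 = 3·29), every Z-linear combination of 282 and 87 is divisible by 3, so (282, 87) ⊆ (3). Therefore (282, 87) = (3), d = 3.

Final answer: (282, 87) = (3); d = 3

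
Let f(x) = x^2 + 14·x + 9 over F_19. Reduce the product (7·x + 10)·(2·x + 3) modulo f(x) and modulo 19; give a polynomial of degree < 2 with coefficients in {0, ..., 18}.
Multiply as integer polynomials: a · b = 14·x^2 + 41·x + 30. Reducing coefficients mod 19: a · b ≡ 14·x^2 + 3·x + 11. Now divide by f(x) = x^2 + 14·x + 9 in F_19[x], eliminating the leading term at each step:
  leading term 14·x^2: subtract (14)·f(x) = 14·x^2 + 6·x + 12, leaving 16·x + 18 (coefficients mod 19)
The degree is now < 2, so this is the remainder. Hence a · b ≡ 16·x + 18 in F_19[x]/(f).

Final answer: a · b ≡ 16·x + 18 (mod f(x))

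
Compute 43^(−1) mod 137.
43^(−1) ≡ 51 (mod 137)

Apply the extended Euclidean algorithm to (137, 43), tracking rows (r, s, t) with s·137 + t·43 = r. Each division r_prev = q·r_cur + r_new produces the new row as (previous row) − q·(current row):
  row A: (137, 1, 0)   [1·137 + 0·43 = 137]
  row B: (43, 0, 1)   [0·137 + 1·43 = 43]
  137 = 3·43 + 8   → row C = row A − 3·row B = (8, 1, −3)   [check: 1·137 − 3·43 = 8]
  43 = 5·8 + 3   → row D = row B − 5·row C = (3, −5, 16)   [check: −5·137 + 16·43 = 3]
  8 = 2·3 + 2   → row E = row C − 2·row D = (2, 11, −35)   [check: 11·137 − 35·43 = 2]
  3 = 1·2 + 1   → row F = row D − 1·row E = (1, −16, 51)   [check: −16·137 + 51·43 = 1]
  2 = 2·1 + 0   → remainder 0, stop. gcd = 1 (last nonzero row F).
The gcd is 1, so 43 is invertible mod 137. The last nonzero row gives −16·137 + 51·43 = 1, so t = 51. So 43^(−1) ≡ 51 (mod 137). Verify: 43 · 51 = 2193 ≡ 1 (mod 137). ✓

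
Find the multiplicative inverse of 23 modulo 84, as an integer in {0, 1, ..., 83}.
23^(−1) ≡ 11 (mod 84)

Apply the extended Euclidean algorithm to (84, 23), tracking rows (r, s, t) with s·84 + t·23 = r. Each division r_prev = q·r_cur + r_new produces the new row as (previous row) − q·(current row):
  row A: (84, 1, 0)   [1·84 + 0·23 = 84]
  row B: (23, 0, 1)   [0·84 + 1·23 = 23]
  84 = 3·23 + 15   → row C = row A − 3·row B = (15, 1, −3)   [check: 1·84 − 3·23 = 15]
  23 = 1·15 + 8   → row D = row B − 1·row C = (8, −1, 4)   [check: −1·84 + 4·23 = 8]
  15 = 1·8 + 7   → row E = row C − 1·row D = (7, 2, −7)   [check: 2·84 − 7·23 = 7]
  8 = 1·7 + 1   → row F = row D − 1·row E = (1, −3, 11)   [check: −3·84 + 11·23 = 1]
  7 = 7·1 + 0   → remainder 0, stop. gcd = 1 (last nonzero row F).
The gcd is 1, so 23 is invertible mod 84. The last nonzero row gives −3·84 + 11·23 = 1, so t = 11. So 23^(−1) ≡ 11 (mod 84). Verify: 23 · 11 = 253 ≡ 1 (mod 84). ✓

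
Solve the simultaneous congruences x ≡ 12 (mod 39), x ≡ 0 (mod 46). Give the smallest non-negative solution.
x ≡ 1104 (mod 1794); the representative in [0, 1794) is 1104

The moduli 39, 46 are pairwise coprime, so by the CRT there is a unique solution mod 39·46 = 1794.
Solve by successive substitution. Start with x ≡ 12 (mod 39).
  Combine with x ≡ 0 (mod 46): write x = 12 + 39·t and require 12 + 39·t ≡ 0 (mod 46), i.e. 39·t ≡ 0 − 12 ≡ 34 (mod 46). Since 39^(−1) ≡ 13 (mod 46), t ≡ 13·34 ≡ 28 (mod 46). So x ≡ 12 + 39·28 = 1104 (mod 1794).
Unique solution in [0, 1794): x = 1104.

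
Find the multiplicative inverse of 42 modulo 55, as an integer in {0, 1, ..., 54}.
Apply the extended Euclidean algorithm to (55, 42), tracking rows (r, s, t) with s·55 + t·42 = r. Each division r_prev = q·r_cur + r_new produces the new row as (previous row) − q·(current row):
  row A: (55, 1, 0)   [1·55 + 0·42 = 55]
  row B: (42, 0, 1)   [0·55 + 1·42 = 42]
  55 = 1·42 + 13   → row C = row A − 1·row B = (13, 1, −1)   [check: 1·55 − 1·42 = 13]
  42 = 3·13 + 3   → row D = row B − 3·row C = (3, −3, 4)   [check: −3·55 + 4·42 = 3]
  13 = 4·3 + 1   → row E = row C − 4·row D = (1, 13, −17)   [check: 13·55 − 17·42 = 1]
  3 = 3·1 + 0   → remainder 0, stop. gcd = 1 (last nonzero row E).
The gcd is 1, so 42 is invertible mod 55. The last nonzero row gives 13·55 − 17·42 = 1, so t = −17. So 42^(−1) ≡ −17 ≡ 38 (mod 55). Verify: 42 · 38 = 1596 ≡ 1 (mod 55). ✓

Final answer: 42^(−1) ≡ 38 (mod 55)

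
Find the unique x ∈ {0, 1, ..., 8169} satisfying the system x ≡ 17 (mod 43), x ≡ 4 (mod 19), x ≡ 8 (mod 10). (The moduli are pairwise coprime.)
The moduli 43, 19, 10 are pairwise coprime, so by the CRT there is a unique solution mod 43·19·10 = 8170.
Solve by successive substitution. Start with x ≡ 17 (mod 43).
  Combine with x ≡ 4 (mod 19): write x = 17 + 43·t and require 17 + 43·t ≡ 4 (mod 19), i.e. 43·t ≡ 4 − 17 ≡ 6 (mod 19). Since 43^(−1) ≡ 4 (mod 19) (43 ≡ 5 (mod 19)), t ≡ 4·6 ≡ 5 (mod 19). So x ≡ 17 + 43·5 = 232 (mod 817).
  Combine with x ≡ 8 (mod 10): write x = 232 + 817·t and require 232 + 817·t ≡ 8 (mod 10), i.e. 817·t ≡ 8 − 232 ≡ 6 (mod 10). Since 817^(−1) ≡ 3 (mod 10) (817 ≡ 7 (mod 10)), t ≡ 3·6 ≡ 8 (mod 10). So x ≡ 232 + 817·8 = 6768 (mod 8170).
Unique solution in [0, 8170): x = 6768.

Final answer: x ≡ 6768 (mod 8170); the representative in [0, 8170) is 6768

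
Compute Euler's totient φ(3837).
φ is multiplicative, with φ(p^e) = p^e − p^(e−1). Factorise 3837 = 3 · 1279. Then
  φ(3837) = (3 − 1) · (1279 − 1) = 2 · 1278 = 2556.

Final answer: φ(3837) = 2556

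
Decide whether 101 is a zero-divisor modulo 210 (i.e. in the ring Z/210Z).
gcd(101, 210) = 1, so 101 is a unit in Z/210Z (it has a multiplicative inverse). A unit cannot be a zero-divisor: if 101·b ≡ 0 then multiplying both sides by 101^(−1) gives b ≡ 0. So 101 is not a zero-divisor.

Final answer: NO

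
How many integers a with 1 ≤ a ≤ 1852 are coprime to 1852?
924

The number of a ∈ {1, ..., 1852} with gcd(a, 1852) = 1 is by definition Euler's totient φ(1852). φ is multiplicative, with φ(p^e) = p^e − p^(e−1). Factorise 1852 = 2^2 · 463. Then
  φ(1852) = (2^2 − 2^1) · (463 − 1) = 2 · 462 = 924.
So there are 924 such integers.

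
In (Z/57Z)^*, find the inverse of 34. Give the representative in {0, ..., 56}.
Apply the extended Euclidean algorithm to (57, 34), tracking rows (r, s, t) with s·57 + t·34 = r. Each division r_prev = q·r_cur + r_new produces the new row as (previous row) − q·(current row):
  row A: (57, 1, 0)   [1·57 + 0·34 = 57]
  row B: (34, 0, 1)   [0·57 + 1·34 = 34]
  57 = 1·34 + 23   → row C = row A − 1·row B = (23, 1, −1)   [check: 1·57 − 1·34 = 23]
  34 = 1·23 + 11   → row D = row B − 1·row C = (11, −1, 2)   [check: −1·57 + 2·34 = 11]
  23 = 2·11 + 1   → row E = row C − 2·row D = (1, 3, −5)   [check: 3·57 − 5·34 = 1]
  11 = 11·1 + 0   → remainder 0, stop. gcd = 1 (last nonzero row E).
The gcd is 1, so 34 is invertible mod 57. The last nonzero row gives 3·57 − 5·34 = 1, so t = −5. So 34^(−1) ≡ −5 ≡ 52 (mod 57). Verify: 34 · 52 = 1768 ≡ 1 (mod 57). ✓

Final answer: 34^(−1) ≡ 52 (mod 57)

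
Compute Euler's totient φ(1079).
φ(1079) = 984

φ is multiplicative, with φ(p^e) = p^e − p^(e−1). Factorise 1079 = 13 · 83. Then
  φ(1079) = (13 − 1) · (83 − 1) = 12 · 82 = 984.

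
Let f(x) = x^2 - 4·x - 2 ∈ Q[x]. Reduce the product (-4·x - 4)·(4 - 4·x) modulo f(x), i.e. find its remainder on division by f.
a · b ≡ 64·x + 16 (mod f(x))

First multiply in Q[x] without reducing: a · b = 16·x^2 - 16. Now divide by f(x) = x^2 - 4·x - 2, eliminating the leading term at each step:
  leading term 16·x^2: subtract (16)·f(x) = 16·x^2 - 64·x - 32, leaving 64·x + 16
The degree is now < 2, so this is the remainder. Hence a · b ≡ 64·x + 16 in Q[x]/(f).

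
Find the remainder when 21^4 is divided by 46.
39

Use repeated squaring. Binary(4) = 100. Walk through the bits of the exponent 4 left-to-right: at each bit after the leading one, square the running value, then multiply by 21 if the bit is 1 (always reducing mod 46):
  bit 1 = 1 (leading): start with 21.
  bit 2 = 0: square 21^2 = 441 ≡ 27 (mod 46).
  bit 3 = 0: square 27^2 = 729 ≡ 39 (mod 46).
Final value: 21^4 ≡ 39 (mod 46).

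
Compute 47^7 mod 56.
Use repeated squaring. Binary(7) = 111. Walk through the bits of the exponent 7 left-to-right: at each bit after the leading one, square the running value, then multiply by 47 if the bit is 1 (always reducing mod 56):
  bit 1 = 1 (leading): start with 47.
  bit 2 = 1: square 47^2 = 2209 ≡ 25; bit is 1, so multiply 25·47 = 1175 ≡ 55 (mod 56).
  bit 3 = 1: square 55^2 = 3025 ≡ 1; bit is 1, so multiply 1·47 = 47 (mod 56).
Final value: 47^7 ≡ 47 (mod 56).

Final answer: 47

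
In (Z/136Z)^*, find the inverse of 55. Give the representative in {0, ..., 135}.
55^(−1) ≡ 47 (mod 136)

Apply the extended Euclidean algorithm to (136, 55), tracking rows (r, s, t) with s·136 + t·55 = r. Each division r_prev = q·r_cur + r_new produces the new row as (previous row) − q·(current row):
  row A: (136, 1, 0)   [1·136 + 0·55 = 136]
  row B: (55, 0, 1)   [0·136 + 1·55 = 55]
  136 = 2·55 + 26   → row C = row A − 2·row B = (26, 1, −2)   [check: 1·136 − 2·55 = 26]
  55 = 2·26 + 3   → row D = row B − 2·row C = (3, −2, 5)   [check: −2·136 + 5·55 = 3]
  26 = 8·3 + 2   → row E = row C − 8·row D = (2, 17, −42)   [check: 17·136 − 42·55 = 2]
  3 = 1·2 + 1   → row F = row D − 1·row E = (1, −19, 47)   [check: −19·136 + 47·55 = 1]
  2 = 2·1 + 0   → remainder 0, stop. gcd = 1 (last nonzero row F).
The gcd is 1, so 55 is invertible mod 136. The last nonzero row gives −19·136 + 47·55 = 1, so t = 47. So 55^(−1) ≡ 47 (mod 136). Verify: 55 · 47 = 2585 ≡ 1 (mod 136). ✓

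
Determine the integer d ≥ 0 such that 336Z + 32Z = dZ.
In the PID Z, (a, b) is generated by gcd(a, b). Compute gcd(336, 32) with the extended Euclidean algorithm, tracking rows (r, s, t) with s·336 + t·32 = r:
  row A: (336, 1, 0)   [1·336 + 0·32 = 336]
  row B: (32, 0, 1)   [0·336 + 1·32 = 32]
  336 = 10·32 + 16   → row C = row A − 10·row B = (16, 1, −10)   [check: 1·336 − 10·32 = 16]
  32 = 2·16 + 0   → remainder 0, stop. gcd = 16 (last nonzero row C).
So gcd(336, 32) = 16, with Bézout identity 1·336 − 10·32 = 16. Containment (⊇): the Bézout identity exhibits 16 as an element of (336, 32), giving (16) ⊆ (336, 32). Containment (⊆): since 16 | 336 and 16 | 32 (336 = 16·21, 32 = 16·2), every Z-linear combination of 336 and 32 is divisible by 16, so (336, 32) ⊆ (16). Therefore (336, 32) = (16), d = 16.

Final answer: (336, 32) = (16); d = 16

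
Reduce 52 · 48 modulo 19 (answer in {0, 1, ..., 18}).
Reduce the factors first: 52 ≡ 14, 48 ≡ 10 (mod 19), so 52 · 48 ≡ 14 · 10 (mod 19). 14 · 10 = 140. Dividing by 19: 140 = 7·19 + 7. So (52 · 48) mod 19 = 7.

Final answer: 7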